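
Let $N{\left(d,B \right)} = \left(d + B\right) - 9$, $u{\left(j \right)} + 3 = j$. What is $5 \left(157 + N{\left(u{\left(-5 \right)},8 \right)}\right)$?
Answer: $740$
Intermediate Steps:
$u{\left(j \right)} = -3 + j$
$N{\left(d,B \right)} = -9 + B + d$ ($N{\left(d,B \right)} = \left(B + d\right) - 9 = -9 + B + d$)
$5 \left(157 + N{\left(u{\left(-5 \right)},8 \right)}\right) = 5 \left(157 - 9\right) = 5 \cdot 148 = 740$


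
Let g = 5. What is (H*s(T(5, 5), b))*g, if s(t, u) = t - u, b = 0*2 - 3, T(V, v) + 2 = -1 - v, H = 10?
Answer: -250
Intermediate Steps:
T(V, v) = -3 - v (T(V, v) = -2 + (-1 - v) = -3 - v)
b = -3 (b = 0 - 3 = -3)
(H*s(T(5, 5), b))*g = (10*((-3 - 1*5) - 1*(-3)))*5 = (10*((-3 - 5) + 3))*5 = (10*(-8 + 3))*5 = (10*(-5))*5 = -50*5 = -250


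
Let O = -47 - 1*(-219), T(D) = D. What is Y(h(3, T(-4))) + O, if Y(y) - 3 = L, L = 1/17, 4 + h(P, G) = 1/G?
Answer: 2976/17 ≈ 175.06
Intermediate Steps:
O = 172 (O = -47 + 219 = 172)
h(P, G) = -4 + 1/G
L = 1/17 ≈ 0.058824
Y(y) = 52/17 (Y(y) = 3 + 1/17 = 52/17)
Y(h(3, T(-4))) + O = 52/17 + 172 = 2976/17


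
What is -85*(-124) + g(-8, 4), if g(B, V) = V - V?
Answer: 10540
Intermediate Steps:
g(B, V) = 0
-85*(-124) + g(-8, 4) = -85*(-124) + 0 = 10540 + 0 = 10540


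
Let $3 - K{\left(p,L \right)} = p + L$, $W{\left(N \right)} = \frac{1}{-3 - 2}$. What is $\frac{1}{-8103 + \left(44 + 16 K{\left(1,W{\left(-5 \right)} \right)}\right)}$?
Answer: $- \frac{5}{40119} \approx -0.00012463$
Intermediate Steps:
$W{\left(N \right)} = - \frac{1}{5}$ ($W{\left(N \right)} = \frac{1}{-5} = - \frac{1}{5}$)
$K{\left(p,L \right)} = 3 - L - p$ ($K{\left(p,L \right)} = 3 - \left(p + L\right) = 3 - \left(L + p\right) = 3 - L - p$)
$\frac{1}{-8103 + \left(44 + 16 K{\left(1,W{\left(-5 \right)} \right)}\right)} = \frac{1}{-8103 + \left(44 + 16 \left(3 - - \frac{1}{5} - 1\right)\right)} = \frac{1}{-8103 + \left(44 + 16 \left(3 + \frac{1}{5} - 1\right)\right)} = \frac{1}{-8103 + \left(44 + 16 \cdot \frac{11}{5}\right)} = \frac{1}{-8103 + \left(44 + \frac{176}{5}\right)} = \frac{1}{-8103 + \frac{396}{5}} = \frac{1}{- \frac{40119}{5}} = - \frac{5}{40119}$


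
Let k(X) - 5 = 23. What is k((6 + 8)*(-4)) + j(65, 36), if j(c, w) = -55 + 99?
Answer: 72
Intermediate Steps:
k(X) = 28 (k(X) = 5 + 23 = 28)
j(c, w) = 44
k((6 + 8)*(-4)) + j(65, 36) = 28 + 44 = 72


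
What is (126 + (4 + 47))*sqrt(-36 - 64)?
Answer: 1770*I ≈ 1770.0*I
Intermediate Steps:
(126 + (4 + 47))*sqrt(-36 - 64) = (126 + 51)*sqrt(-100) = 177*(10*I) = 1770*I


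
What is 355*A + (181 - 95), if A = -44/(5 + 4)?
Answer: -14846/9 ≈ -1649.6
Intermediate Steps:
A = -44/9 ≈ -4.8889
355*A + (181 - 95) = 355*(-44/9) + (181 - 95) = -15620/9 + 86 = -14846/9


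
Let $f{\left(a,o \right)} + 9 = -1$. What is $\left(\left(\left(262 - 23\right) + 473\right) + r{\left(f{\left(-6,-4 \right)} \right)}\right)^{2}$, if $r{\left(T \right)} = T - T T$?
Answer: $362404$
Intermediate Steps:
$f{\left(a,o \right)} = -10$ ($f{\left(a,o \right)} = -9 - 1 = -10$)
$r{\left(T \right)} = T - T^{2}$
$\left(\left(\left(262 - 23\right) + 473\right) + r{\left(f{\left(-6,-4 \right)} \right)}\right)^{2} = \left(\left(\left(262 - 23\right) + 473\right) - 10 \left(1 - -10\right)\right)^{2} = \left(\left(239 + 473\right) - 10 \left(1 + 10\right)\right)^{2} = \left(712 - 110\right)^{2} = 602^{2} = 362404$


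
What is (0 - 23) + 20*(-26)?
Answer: -543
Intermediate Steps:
(0 - 23) + 20*(-26) = -23 - 520 = -543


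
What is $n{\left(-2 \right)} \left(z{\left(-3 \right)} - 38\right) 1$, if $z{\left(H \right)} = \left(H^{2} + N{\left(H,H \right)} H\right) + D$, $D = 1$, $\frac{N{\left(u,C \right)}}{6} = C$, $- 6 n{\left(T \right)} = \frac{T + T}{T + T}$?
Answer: $- \frac{13}{3} \approx -4.3333$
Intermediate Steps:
$n{\left(T \right)} = - \frac{1}{6}$ ($n{\left(T \right)} = - \frac{\left(T + T\right) \frac{1}{T + T}}{6} = - \frac{2 T \frac{1}{2 T}}{6} = \left(- \frac{1}{6}\right) 1 = - \frac{1}{6}$)
$N{\left(u,C \right)} = 6 C$
$z{\left(H \right)} = 1 + 7 H^{2}$ ($z{\left(H \right)} = \left(H^{2} + 6 H H\right) + 1 = \left(H^{2} + 6 H^{2}\right) + 1 = 7 H^{2} + 1 = 1 + 7 H^{2}$)
$n{\left(-2 \right)} \left(z{\left(-3 \right)} - 38\right) 1 = - \frac{\left(1 + 7 \left(-3\right)^{2}\right) - 38}{6} \cdot 1 = - \frac{\left(1 + 7 \cdot 9\right) - 38}{6} \cdot 1 = - \frac{\left(1 + 63\right) - 38}{6} \cdot 1 = - \frac{64 - 38}{6} \cdot 1 = \left(- \frac{1}{6}\right) 26 \cdot 1 = \left(- \frac{13}{3}\right) 1 = - \frac{13}{3}$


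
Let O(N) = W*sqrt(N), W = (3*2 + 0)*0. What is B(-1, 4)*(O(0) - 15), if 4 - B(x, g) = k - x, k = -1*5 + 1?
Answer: -105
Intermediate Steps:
k = -4 (k = -5 + 1 = -4)
B(x, g) = 8 + x (B(x, g) = 4 - (-4 - x) = 4 + (4 + x) = 8 + x)
W = 0 (W = (6 + 0)*0 = 6*0 = 0)
O(N) = 0 (O(N) = 0*sqrt(N) = 0)
B(-1, 4)*(O(0) - 15) = (8 - 1)*(0 - 15) = 7*(-15) = -105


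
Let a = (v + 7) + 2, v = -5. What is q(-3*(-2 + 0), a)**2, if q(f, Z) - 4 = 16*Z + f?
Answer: 5476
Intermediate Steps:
a = 4 (a = (-5 + 7) + 2 = 2 + 2 = 4)
q(f, Z) = 4 + f + 16*Z (q(f, Z) = 4 + (16*Z + f) = 4 + (f + 16*Z) = 4 + f + 16*Z)
q(-3*(-2 + 0), a)**2 = (4 - 3*(-2 + 0) + 16*4)**2 = (4 - 3*(-2) + 64)**2 = (4 + 6 + 64)**2 = 74**2 = 5476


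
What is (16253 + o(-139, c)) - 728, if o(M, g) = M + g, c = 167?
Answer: 15553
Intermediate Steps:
(16253 + o(-139, c)) - 728 = (16253 + (-139 + 167)) - 728 = (16253 + 28) - 728 = 16281 - 728 = 15553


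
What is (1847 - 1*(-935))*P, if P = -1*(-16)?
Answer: 44512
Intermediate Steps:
P = 16
(1847 - 1*(-935))*P = (1847 - 1*(-935))*16 = (1847 + 935)*16 = 2782*16 = 44512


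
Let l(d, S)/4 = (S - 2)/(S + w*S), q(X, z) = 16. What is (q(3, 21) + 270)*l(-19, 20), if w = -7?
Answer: -858/5 ≈ -171.60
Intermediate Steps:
l(d, S) = -2*(-2 + S)/(3*S) (l(d, S) = 4*((S - 2)/(S - 7*S)) = 4*((-2 + S)/((-6*S))) = 4*((-2 + S)*(-1/(6*S))) = 4*(-(-2 + S)/(6*S)) = -2*(-2 + S)/(3*S))
(q(3, 21) + 270)*l(-19, 20) = (16 + 270)*((⅔)*(2 - 1*20)/20) = 286*((⅔)*(1/20)*(2 - 20)) = 286*((⅔)*(1/20)*(-18)) = 286*(-⅗) = -858/5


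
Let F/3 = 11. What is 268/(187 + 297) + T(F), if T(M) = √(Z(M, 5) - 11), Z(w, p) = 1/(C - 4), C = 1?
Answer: 67/121 + I*√102/3 ≈ 0.55372 + 3.3665*I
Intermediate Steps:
F = 33 (F = 3*11 = 33)
Z(w, p) = -⅓ (Z(w, p) = 1/(1 - 4) = 1/(-3) = -⅓)
T(M) = I*√102/3 (T(M) = √(-⅓ - 11) = √(-34/3) = I*√102/3)
268/(187 + 297) + T(F) = 268/(187 + 297) + I*√102/3 = 268/484 + I*√102/3 = (1/484)*268 + I*√102/3 = 67/121 + I*√102/3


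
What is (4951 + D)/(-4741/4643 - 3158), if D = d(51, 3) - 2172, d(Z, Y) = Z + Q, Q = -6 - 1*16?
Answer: -13037544/14667335 ≈ -0.88888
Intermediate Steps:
Q = -22 (Q = -6 - 16 = -22)
d(Z, Y) = -22 + Z (d(Z, Y) = Z - 22 = -22 + Z)
D = -2143 (D = (-22 + 51) - 2172 = 29 - 2172 = -2143)
(4951 + D)/(-4741/4643 - 3158) = (4951 - 2143)/(-4741/4643 - 3158) = 2808/(-4741*1/4643 - 3158) = 2808/(-4741/4643 - 3158) = 2808/(-14667335/4643) = 2808*(-4643/14667335) = -13037544/14667335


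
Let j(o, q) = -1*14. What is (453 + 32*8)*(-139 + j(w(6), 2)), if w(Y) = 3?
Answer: -108477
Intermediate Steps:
j(o, q) = -14
(453 + 32*8)*(-139 + j(w(6), 2)) = (453 + 32*8)*(-139 - 14) = (453 + 256)*(-153) = 709*(-153) = -108477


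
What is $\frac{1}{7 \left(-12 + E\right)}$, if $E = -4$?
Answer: $- \frac{1}{112} \approx -0.0089286$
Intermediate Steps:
$\frac{1}{7 \left(-12 + E\right)} = \frac{1}{7 \left(-12 - 4\right)} = \frac{1}{7 \left(-16\right)} = \frac{1}{-112} = - \frac{1}{112}$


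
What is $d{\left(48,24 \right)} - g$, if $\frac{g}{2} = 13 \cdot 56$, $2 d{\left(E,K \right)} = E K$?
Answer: $-880$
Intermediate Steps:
$d{\left(E,K \right)} = \frac{E K}{2}$
$g = 1456$ ($g = 2 \cdot 13 \cdot 56 = 2 \cdot 728 = 1456$)
$d{\left(48,24 \right)} - g = \frac{1}{2} \cdot 48 \cdot 24 - 1456 = 576 - 1456 = -880$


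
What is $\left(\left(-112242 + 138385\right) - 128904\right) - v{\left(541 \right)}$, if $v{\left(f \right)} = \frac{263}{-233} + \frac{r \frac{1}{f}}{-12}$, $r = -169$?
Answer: $- \frac{155438319977}{1512636} \approx -1.0276 \cdot 10^{5}$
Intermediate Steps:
$v{\left(f \right)} = - \frac{263}{233} + \frac{169}{12 f}$ ($v{\left(f \right)} = \frac{263}{-233} + \frac{\left(-169\right) \frac{1}{f}}{-12} = 263 \left(- \frac{1}{233}\right) + - \frac{169}{f} \left(- \frac{1}{12}\right) = - \frac{263}{233} + \frac{169}{12 f}$)
$\left(\left(-112242 + 138385\right) - 128904\right) - v{\left(541 \right)} = \left(\left(-112242 + 138385\right) - 128904\right) - \frac{39377 - 1707396}{2796 \cdot 541} = \left(26143 - 128904\right) - \frac{1}{2796} \cdot \frac{1}{541} \left(39377 - 1707396\right) = -102761 - \frac{1}{2796} \cdot \frac{1}{541} \left(-1668019\right) = -102761 - - \frac{1668019}{1512636} = -102761 + \frac{1668019}{1512636} = - \frac{155438319977}{1512636}$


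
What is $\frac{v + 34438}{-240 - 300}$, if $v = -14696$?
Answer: $- \frac{9871}{270} \approx -36.559$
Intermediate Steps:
$\frac{v + 34438}{-240 - 300} = \frac{-14696 + 34438}{-240 - 300} = \frac{19742}{-540} = 19742 \left(- \frac{1}{540}\right) = - \frac{9871}{270}$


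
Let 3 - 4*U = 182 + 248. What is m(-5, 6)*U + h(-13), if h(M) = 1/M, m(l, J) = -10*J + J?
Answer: 149875/26 ≈ 5764.4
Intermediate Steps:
m(l, J) = -9*J
U = -427/4 (U = 3/4 - (182 + 248)/4 = 3/4 - 1/4*430 = 3/4 - 215/2 = -427/4 ≈ -106.75)
m(-5, 6)*U + h(-13) = -9*6*(-427/4) + 1/(-13) = -54*(-427/4) - 1/13 = 11529/2 - 1/13 = 149875/26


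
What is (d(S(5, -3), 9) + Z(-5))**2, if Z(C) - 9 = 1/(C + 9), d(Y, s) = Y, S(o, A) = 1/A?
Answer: 11449/144 ≈ 79.507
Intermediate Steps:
Z(C) = 9 + 1/(9 + C) (Z(C) = 9 + 1/(C + 9) = 9 + 1/(9 + C))
(d(S(5, -3), 9) + Z(-5))**2 = (1/(-3) + (82 + 9*(-5))/(9 - 5))**2 = (-1/3 + (82 - 45)/4)**2 = (-1/3 + (1/4)*37)**2 = (-1/3 + 37/4)**2 = (107/12)**2 = 11449/144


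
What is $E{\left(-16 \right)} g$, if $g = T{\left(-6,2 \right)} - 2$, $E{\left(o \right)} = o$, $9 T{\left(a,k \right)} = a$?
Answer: $\frac{128}{3} \approx 42.667$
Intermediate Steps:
$T{\left(a,k \right)} = \frac{a}{9}$
$g = - \frac{8}{3}$ ($g = \frac{1}{9} \left(-6\right) - 2 = - \frac{2}{3} - 2 = - \frac{8}{3} \approx -2.6667$)
$E{\left(-16 \right)} g = \left(-16\right) \left(- \frac{8}{3}\right) = \frac{128}{3}$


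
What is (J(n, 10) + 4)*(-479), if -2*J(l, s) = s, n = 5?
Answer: 479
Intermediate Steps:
J(l, s) = -s/2
(J(n, 10) + 4)*(-479) = (-1/2*10 + 4)*(-479) = (-5 + 4)*(-479) = -1*(-479) = 479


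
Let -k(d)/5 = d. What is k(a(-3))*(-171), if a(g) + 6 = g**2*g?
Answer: -28215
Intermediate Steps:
a(g) = -6 + g**3 (a(g) = -6 + g**2*g = -6 + g**3)
k(d) = -5*d
k(a(-3))*(-171) = -5*(-6 + (-3)**3)*(-171) = -5*(-6 - 27)*(-171) = -5*(-33)*(-171) = 165*(-171) = -28215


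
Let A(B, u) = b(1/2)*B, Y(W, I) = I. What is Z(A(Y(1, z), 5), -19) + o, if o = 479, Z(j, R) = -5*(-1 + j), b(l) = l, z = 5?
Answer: 943/2 ≈ 471.50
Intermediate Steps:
A(B, u) = B/2
Z(j, R) = 5 - 5*j
Z(A(Y(1, z), 5), -19) + o = (5 - 5*5/2) + 479 = (5 - 25/2) + 479 = -15/2 + 479 = 943/2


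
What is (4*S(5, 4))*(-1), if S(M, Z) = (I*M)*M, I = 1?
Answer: -100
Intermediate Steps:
S(M, Z) = M² (S(M, Z) = (1*M)*M = M*M = M²)
(4*S(5, 4))*(-1) = (4*5²)*(-1) = (4*25)*(-1) = 100*(-1) = -100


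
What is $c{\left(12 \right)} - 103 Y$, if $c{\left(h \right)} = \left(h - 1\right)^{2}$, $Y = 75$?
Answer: $-7604$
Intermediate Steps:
$c{\left(h \right)} = \left(-1 + h\right)^{2}$
$c{\left(12 \right)} - 103 Y = \left(-1 + 12\right)^{2} - 7725 = 11^{2} - 7725 = 121 - 7725 = -7604$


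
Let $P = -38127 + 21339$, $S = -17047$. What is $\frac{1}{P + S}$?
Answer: $- \frac{1}{33835} \approx -2.9555 \cdot 10^{-5}$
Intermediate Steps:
$P = -16788$
$\frac{1}{P + S} = \frac{1}{-16788 - 17047} = \frac{1}{-33835} = - \frac{1}{33835}$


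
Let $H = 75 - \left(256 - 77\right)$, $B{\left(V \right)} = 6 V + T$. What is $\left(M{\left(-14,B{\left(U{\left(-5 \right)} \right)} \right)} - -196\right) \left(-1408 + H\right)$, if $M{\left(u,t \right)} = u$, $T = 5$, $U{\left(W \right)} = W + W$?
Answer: $-275184$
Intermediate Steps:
$U{\left(W \right)} = 2 W$
$B{\left(V \right)} = 5 + 6 V$ ($B{\left(V \right)} = 6 V + 5 = 5 + 6 V$)
$H = -104$ ($H = 75 - \left(256 - 77\right) = 75 - 179 = -104$)
$\left(M{\left(-14,B{\left(U{\left(-5 \right)} \right)} \right)} - -196\right) \left(-1408 + H\right) = \left(-14 - -196\right) \left(-1408 - 104\right) = \left(-14 + 196\right) \left(-1512\right) = 182 \left(-1512\right) = -275184$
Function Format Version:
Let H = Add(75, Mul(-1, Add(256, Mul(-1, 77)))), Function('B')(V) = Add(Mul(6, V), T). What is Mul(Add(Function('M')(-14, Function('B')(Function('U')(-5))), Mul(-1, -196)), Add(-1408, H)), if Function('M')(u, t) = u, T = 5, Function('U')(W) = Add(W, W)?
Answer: -275184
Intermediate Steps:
Function('U')(W) = Mul(2, W)
Function('B')(V) = Add(5, Mul(6, V)) (Function('B')(V) = Add(Mul(6, V), 5) = Add(5, Mul(6, V)))
H = -104 (H = Add(75, Mul(-1, Add(256, -77))) = Add(75, Mul(-1, 179)) = Add(75, -179) = -104)
Mul(Add(Function('M')(-14, Function('B')(Function('U')(-5))), Mul(-1, -196)), Add(-1408, H)) = Mul(Add(-14, Mul(-1, -196)), Add(-1408, -104)) = Mul(Add(-14, 196), -1512) = Mul(182, -1512) = -275184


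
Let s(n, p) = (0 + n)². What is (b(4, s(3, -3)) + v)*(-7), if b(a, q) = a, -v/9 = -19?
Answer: -1225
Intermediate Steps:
v = 171 (v = -9*(-19) = 171)
s(n, p) = n²
(b(4, s(3, -3)) + v)*(-7) = (4 + 171)*(-7) = 175*(-7) = -1225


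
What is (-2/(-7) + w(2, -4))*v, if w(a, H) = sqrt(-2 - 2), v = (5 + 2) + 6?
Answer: 26/7 + 26*I ≈ 3.7143 + 26.0*I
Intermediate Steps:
v = 13 (v = 7 + 6 = 13)
w(a, H) = 2*I (w(a, H) = sqrt(-4) = 2*I)
(-2/(-7) + w(2, -4))*v = (-2/(-7) + 2*I)*13 = (-2*(-1/7) + 2*I)*13 = (2/7 + 2*I)*13 = 26/7 + 26*I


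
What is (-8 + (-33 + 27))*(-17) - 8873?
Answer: -8635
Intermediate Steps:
(-8 + (-33 + 27))*(-17) - 8873 = (-8 - 6)*(-17) - 8873 = -14*(-17) - 8873 = 238 - 8873 = -8635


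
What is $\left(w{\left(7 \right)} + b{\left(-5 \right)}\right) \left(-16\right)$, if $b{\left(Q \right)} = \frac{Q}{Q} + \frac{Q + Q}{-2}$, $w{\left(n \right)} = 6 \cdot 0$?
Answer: $-96$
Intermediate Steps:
$w{\left(n \right)} = 0$
$b{\left(Q \right)} = 1 - Q$ ($b{\left(Q \right)} = 1 + 2 Q \left(- \frac{1}{2}\right) = 1 - Q$)
$\left(w{\left(7 \right)} + b{\left(-5 \right)}\right) \left(-16\right) = \left(0 + \left(1 - -5\right)\right) \left(-16\right) = \left(0 + \left(1 + 5\right)\right) \left(-16\right) = \left(0 + 6\right) \left(-16\right) = 6 \left(-16\right) = -96$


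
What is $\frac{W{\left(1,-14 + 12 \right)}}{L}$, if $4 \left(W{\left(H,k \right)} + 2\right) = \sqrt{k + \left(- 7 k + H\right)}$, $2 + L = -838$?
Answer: $\frac{1}{420} - \frac{\sqrt{13}}{3360} \approx 0.0013079$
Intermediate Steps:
$L = -840$ ($L = -2 - 838 = -840$)
$W{\left(H,k \right)} = -2 + \frac{\sqrt{H - 6 k}}{4}$ ($W{\left(H,k \right)} = -2 + \frac{\sqrt{k + \left(- 7 k + H\right)}}{4} = -2 + \frac{\sqrt{k + \left(H - 7 k\right)}}{4} = -2 + \frac{\sqrt{H - 6 k}}{4}$)
$\frac{W{\left(1,-14 + 12 \right)}}{L} = \frac{-2 + \frac{\sqrt{1 - 6 \left(-14 + 12\right)}}{4}}{-840} = \left(-2 + \frac{\sqrt{1 - -12}}{4}\right) \left(- \frac{1}{840}\right) = \left(-2 + \frac{\sqrt{1 + 12}}{4}\right) \left(- \frac{1}{840}\right) = \left(-2 + \frac{\sqrt{13}}{4}\right) \left(- \frac{1}{840}\right) = \frac{1}{420} - \frac{\sqrt{13}}{3360}$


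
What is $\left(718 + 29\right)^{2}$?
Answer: $558009$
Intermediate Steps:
$\left(718 + 29\right)^{2} = 747^{2} = 558009$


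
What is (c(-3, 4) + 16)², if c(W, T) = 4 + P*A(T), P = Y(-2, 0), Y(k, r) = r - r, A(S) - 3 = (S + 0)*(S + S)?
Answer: 400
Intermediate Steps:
A(S) = 3 + 2*S² (A(S) = 3 + (S + 0)*(S + S) = 3 + S*(2*S) = 3 + 2*S²)
Y(k, r) = 0
P = 0
c(W, T) = 4 (c(W, T) = 4 + 0*(3 + 2*T²) = 4 + 0 = 4)
(c(-3, 4) + 16)² = (4 + 16)² = 20² = 400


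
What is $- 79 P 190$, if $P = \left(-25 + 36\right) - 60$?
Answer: $735490$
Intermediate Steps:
$P = -49$ ($P = 11 - 60 = -49$)
$- 79 P 190 = \left(-79\right) \left(-49\right) 190 = 3871 \cdot 190 = 735490$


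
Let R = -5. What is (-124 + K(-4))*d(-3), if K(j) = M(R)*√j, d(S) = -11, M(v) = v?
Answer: 1364 + 110*I ≈ 1364.0 + 110.0*I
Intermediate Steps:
K(j) = -5*√j
(-124 + K(-4))*d(-3) = (-124 - 10*I)*(-11) = 1364 + 110*I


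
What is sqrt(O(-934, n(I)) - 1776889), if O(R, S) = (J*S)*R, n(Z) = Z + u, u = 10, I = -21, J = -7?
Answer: 3*I*sqrt(205423) ≈ 1359.7*I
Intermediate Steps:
n(Z) = 10 + Z (n(Z) = Z + 10 = 10 + Z)
O(R, S) = -7*R*S (O(R, S) = (-7*S)*R = -7*R*S)
sqrt(O(-934, n(I)) - 1776889) = sqrt(-7*(-934)*(10 - 21) - 1776889) = sqrt(-7*(-934)*(-11) - 1776889) = sqrt(-71918 - 1776889) = sqrt(-1848807) = 3*I*sqrt(205423)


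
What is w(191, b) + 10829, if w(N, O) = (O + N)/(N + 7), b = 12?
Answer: 2144345/198 ≈ 10830.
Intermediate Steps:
w(N, O) = (N + O)/(7 + N)
w(191, b) + 10829 = (191 + 12)/(7 + 191) + 10829 = 203/198 + 10829 = 2144345/198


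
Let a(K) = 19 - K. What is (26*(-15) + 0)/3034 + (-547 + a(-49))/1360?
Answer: -991843/2063120 ≈ -0.48075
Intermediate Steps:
(26*(-15) + 0)/3034 + (-547 + a(-49))/1360 = (26*(-15) + 0)/3034 + (-547 + (19 - 1*(-49)))/1360 = (-390 + 0)*(1/3034) + (-547 + (19 + 49))*(1/1360) = -390*1/3034 + (-547 + 68)*(1/1360) = -195/1517 - 479*1/1360 = -195/1517 - 479/1360 = -991843/2063120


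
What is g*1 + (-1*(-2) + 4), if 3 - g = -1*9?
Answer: 18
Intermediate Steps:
g = 12 (g = 3 - (-1)*9 = 3 - 1*(-9) = 3 + 9 = 12)
g*1 + (-1*(-2) + 4) = 12*1 + (-1*(-2) + 4) = 12 + (2 + 4) = 12 + 6 = 18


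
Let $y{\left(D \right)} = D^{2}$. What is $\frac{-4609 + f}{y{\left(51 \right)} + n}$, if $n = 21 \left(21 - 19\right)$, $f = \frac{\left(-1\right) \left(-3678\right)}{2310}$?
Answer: $- \frac{591284}{339185} \approx -1.7432$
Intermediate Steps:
$f = \frac{613}{385}$ ($f = 3678 \cdot \frac{1}{2310} = \frac{613}{385} \approx 1.5922$)
$n = 42$ ($n = 21 \left(21 - 19\right) = 21 \cdot 2 = 42$)
$\frac{-4609 + f}{y{\left(51 \right)} + n} = \frac{-4609 + \frac{613}{385}}{51^{2} + 42} = - \frac{1773852}{385 \left(2601 + 42\right)} = - \frac{1773852}{385 \cdot 2643} = \left(- \frac{1773852}{385}\right) \frac{1}{2643} = - \frac{591284}{339185}$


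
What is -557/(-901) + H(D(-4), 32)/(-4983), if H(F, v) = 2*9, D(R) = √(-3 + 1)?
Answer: 919771/1496561 ≈ 0.61459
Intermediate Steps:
D(R) = I*√2 (D(R) = √(-2) = I*√2)
H(F, v) = 18
-557/(-901) + H(D(-4), 32)/(-4983) = -557/(-901) + 18/(-4983) = -557*(-1/901) + 18*(-1/4983) = 557/901 - 6/1661 = 919771/1496561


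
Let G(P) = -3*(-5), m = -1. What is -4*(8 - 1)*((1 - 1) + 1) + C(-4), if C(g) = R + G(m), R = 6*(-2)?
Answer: -25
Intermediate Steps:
R = -12
G(P) = 15
C(g) = 3 (C(g) = -12 + 15 = 3)
-4*(8 - 1)*((1 - 1) + 1) + C(-4) = -4*(8 - 1)*((1 - 1) + 1) + 3 = -28*(0 + 1) + 3 = -28 + 3 = -25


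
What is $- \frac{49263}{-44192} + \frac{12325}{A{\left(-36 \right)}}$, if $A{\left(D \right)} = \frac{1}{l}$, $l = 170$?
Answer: $\frac{92593337263}{44192} \approx 2.0953 \cdot 10^{6}$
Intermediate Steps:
$A{\left(D \right)} = \frac{1}{170}$
$- \frac{49263}{-44192} + \frac{12325}{A{\left(-36 \right)}} = - \frac{49263}{-44192} + 12325 \frac{1}{\frac{1}{170}} = \left(-49263\right) \left(- \frac{1}{44192}\right) + 12325 \cdot 170 = \frac{49263}{44192} + 2095250 = \frac{92593337263}{44192}$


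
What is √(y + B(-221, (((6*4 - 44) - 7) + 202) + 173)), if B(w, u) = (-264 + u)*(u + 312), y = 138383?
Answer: √193823 ≈ 440.25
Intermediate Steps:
B(w, u) = (-264 + u)*(312 + u)
√(y + B(-221, (((6*4 - 44) - 7) + 202) + 173)) = √(138383 + (-82368 + ((((6*4 - 44) - 7) + 202) + 173)² + 48*((((6*4 - 44) - 7) + 202) + 173))) = √(138383 + (-82368 + ((((24 - 44) - 7) + 202) + 173)² + 48*((((24 - 44) - 7) + 202) + 173))) = √(138383 + (-82368 + (((-20 - 7) + 202) + 173)² + 48*(((-20 - 7) + 202) + 173))) = √(138383 + (-82368 + ((-27 + 202) + 173)² + 48*((-27 + 202) + 173))) = √(138383 + (-82368 + (175 + 173)² + 48*(175 + 173))) = √(138383 + (-82368 + 348² + 48*348)) = √(138383 + (-82368 + 121104 + 16704)) = √(138383 + 55440) = √193823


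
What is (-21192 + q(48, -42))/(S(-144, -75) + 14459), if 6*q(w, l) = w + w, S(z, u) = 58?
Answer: -21176/14517 ≈ -1.4587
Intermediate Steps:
q(w, l) = w/3 (q(w, l) = (w + w)/6 = (2*w)/6 = w/3)
(-21192 + q(48, -42))/(S(-144, -75) + 14459) = (-21192 + (⅓)*48)/(58 + 14459) = (-21192 + 16)/14517 = -21176*1/14517 = -21176/14517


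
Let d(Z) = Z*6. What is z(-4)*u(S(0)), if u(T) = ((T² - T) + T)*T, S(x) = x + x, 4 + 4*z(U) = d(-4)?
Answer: 0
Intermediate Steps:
d(Z) = 6*Z
z(U) = -7 (z(U) = -1 + (6*(-4))/4 = -1 + (¼)*(-24) = -1 - 6 = -7)
S(x) = 2*x
u(T) = T³ (u(T) = T²*T = T³)
z(-4)*u(S(0)) = -7*(2*0)³ = -7*0³ = -7*0 = 0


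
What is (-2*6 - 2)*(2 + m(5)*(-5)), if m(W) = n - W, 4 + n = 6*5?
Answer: 1442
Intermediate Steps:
n = 26 (n = -4 + 6*5 = -4 + 30 = 26)
m(W) = 26 - W
(-2*6 - 2)*(2 + m(5)*(-5)) = (-2*6 - 2)*(2 + (26 - 1*5)*(-5)) = (-12 - 2)*(2 + (26 - 5)*(-5)) = -14*(2 + 21*(-5)) = -14*(2 - 105) = -14*(-103) = 1442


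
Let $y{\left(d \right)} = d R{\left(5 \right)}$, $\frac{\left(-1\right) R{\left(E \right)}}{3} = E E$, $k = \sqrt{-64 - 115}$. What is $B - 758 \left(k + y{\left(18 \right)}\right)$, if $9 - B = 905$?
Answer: $1022404 - 758 i \sqrt{179} \approx 1.0224 \cdot 10^{6} - 10141.0 i$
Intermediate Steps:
$B = -896$ ($B = 9 - 905 = -896$)
$k = i \sqrt{179}$ ($k = \sqrt{-179} = i \sqrt{179} \approx 13.379 i$)
$R{\left(E \right)} = - 3 E^{2}$ ($R{\left(E \right)} = - 3 E E = - 3 E^{2}$)
$y{\left(d \right)} = - 75 d$ ($y{\left(d \right)} = d \left(- 3 \cdot 5^{2}\right) = d \left(\left(-3\right) 25\right) = d \left(-75\right) = - 75 d$)
$B - 758 \left(k + y{\left(18 \right)}\right) = -896 - 758 \left(i \sqrt{179} - 1350\right) = -896 - 758 \left(-1350 + i \sqrt{179}\right) = -896 + \left(1023300 - 758 i \sqrt{179}\right) = 1022404 - 758 i \sqrt{179}$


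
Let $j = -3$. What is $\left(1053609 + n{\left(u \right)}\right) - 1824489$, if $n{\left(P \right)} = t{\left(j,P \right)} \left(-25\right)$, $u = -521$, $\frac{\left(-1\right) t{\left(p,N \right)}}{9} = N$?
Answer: $-888105$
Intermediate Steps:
$t{\left(p,N \right)} = - 9 N$
$n{\left(P \right)} = 225 P$ ($n{\left(P \right)} = - 9 P \left(-25\right) = 225 P$)
$\left(1053609 + n{\left(u \right)}\right) - 1824489 = \left(1053609 + 225 \left(-521\right)\right) - 1824489 = \left(1053609 - 117225\right) - 1824489 = 936384 - 1824489 = -888105$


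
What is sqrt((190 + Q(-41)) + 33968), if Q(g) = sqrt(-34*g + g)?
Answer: sqrt(34158 + sqrt(1353)) ≈ 184.92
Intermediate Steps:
Q(g) = sqrt(33)*sqrt(-g) (Q(g) = sqrt(-33*g) = sqrt(33)*sqrt(-g))
sqrt((190 + Q(-41)) + 33968) = sqrt((190 + sqrt(33)*sqrt(-1*(-41))) + 33968) = sqrt((190 + sqrt(33)*sqrt(41)) + 33968) = sqrt((190 + sqrt(1353)) + 33968) = sqrt(34158 + sqrt(1353))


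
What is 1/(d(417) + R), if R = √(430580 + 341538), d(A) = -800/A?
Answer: 166800/67131093451 + 173889*√772118/134262186902 ≈ 0.0011405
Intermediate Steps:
R = √772118 ≈ 878.70
1/(d(417) + R) = 1/(-800/417 + √772118)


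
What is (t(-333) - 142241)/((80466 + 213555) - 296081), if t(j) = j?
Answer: 71287/1030 ≈ 69.211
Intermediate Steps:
(t(-333) - 142241)/((80466 + 213555) - 296081) = (-333 - 142241)/((80466 + 213555) - 296081) = -142574/(294021 - 296081) = -142574/(-2060) = -142574*(-1/2060) = 71287/1030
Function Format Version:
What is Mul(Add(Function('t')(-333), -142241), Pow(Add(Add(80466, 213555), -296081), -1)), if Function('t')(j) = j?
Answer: Rational(71287, 1030) ≈ 69.211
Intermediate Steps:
Mul(Add(Function('t')(-333), -142241), Pow(Add(Add(80466, 213555), -296081), -1)) = Mul(Add(-333, -142241), Pow(Add(Add(80466, 213555), -296081), -1)) = Mul(-142574, Pow(Add(294021, -296081), -1)) = Mul(-142574, Pow(-2060, -1)) = Mul(-142574, Rational(-1, 2060)) = Rational(71287, 1030)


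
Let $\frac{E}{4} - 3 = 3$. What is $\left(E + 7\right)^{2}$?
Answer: $961$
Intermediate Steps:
$E = 24$ ($E = 12 + 4 \cdot 3 = 12 + 12 = 24$)
$\left(E + 7\right)^{2} = \left(24 + 7\right)^{2} = 31^{2} = 961$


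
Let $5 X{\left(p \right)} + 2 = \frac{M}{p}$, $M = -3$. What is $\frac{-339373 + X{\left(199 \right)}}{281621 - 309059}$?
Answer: $\frac{168838268}{13650405} \approx 12.369$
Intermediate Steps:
$X{\left(p \right)} = - \frac{2}{5} - \frac{3}{5 p}$ ($X{\left(p \right)} = - \frac{2}{5} + \frac{\left(-3\right) \frac{1}{p}}{5} = - \frac{2}{5} - \frac{3}{5 p}$)
$\frac{-339373 + X{\left(199 \right)}}{281621 - 309059} = \frac{-339373 + \frac{-3 - 398}{5 \cdot 199}}{281621 - 309059} = \frac{-339373 + \frac{1}{5} \cdot \frac{1}{199} \left(-3 - 398\right)}{-27438} = \left(-339373 + \frac{1}{5} \cdot \frac{1}{199} \left(-401\right)\right) \left(- \frac{1}{27438}\right) = \left(-339373 - \frac{401}{995}\right) \left(- \frac{1}{27438}\right) = \left(- \frac{337676536}{995}\right) \left(- \frac{1}{27438}\right) = \frac{168838268}{13650405}$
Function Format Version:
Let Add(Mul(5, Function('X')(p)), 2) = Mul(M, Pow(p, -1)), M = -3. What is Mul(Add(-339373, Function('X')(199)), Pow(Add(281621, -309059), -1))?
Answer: Rational(168838268, 13650405) ≈ 12.369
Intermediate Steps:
Function('X')(p) = Add(Rational(-2, 5), Mul(Rational(-3, 5), Pow(p, -1))) (Function('X')(p) = Add(Rational(-2, 5), Mul(Rational(1, 5), Mul(-3, Pow(p, -1)))) = Add(Rational(-2, 5), Mul(Rational(-3, 5), Pow(p, -1))))
Mul(Add(-339373, Function('X')(199)), Pow(Add(281621, -309059), -1)) = Mul(Add(-339373, Mul(Rational(1, 5), Pow(199, -1), Add(-3, Mul(-2, 199)))), Pow(Add(281621, -309059), -1)) = Mul(Add(-339373, Mul(Rational(1, 5), Rational(1, 199), Add(-3, -398))), Pow(-27438, -1)) = Mul(Add(-339373, Mul(Rational(1, 5), Rational(1, 199), -401)), Rational(-1, 27438)) = Mul(Add(-339373, Rational(-401, 995)), Rational(-1, 27438)) = Mul(Rational(-337676536, 995), Rational(-1, 27438)) = Rational(168838268, 13650405)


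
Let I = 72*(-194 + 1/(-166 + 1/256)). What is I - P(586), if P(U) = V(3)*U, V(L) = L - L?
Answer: -197862864/14165 ≈ -13968.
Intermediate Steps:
V(L) = 0
I = -197862864/14165 (I = 72*(-194 + 1/(-166 + 1/256)) = 72*(-194 + 1/(-42495/256)) = 72*(-194 - 256/42495) = 72*(-8244286/42495) = -197862864/14165 ≈ -13968.)
P(U) = 0 (P(U) = 0*U = 0)
I - P(586) = -197862864/14165 - 1*0 = -197862864/14165 + 0 = -197862864/14165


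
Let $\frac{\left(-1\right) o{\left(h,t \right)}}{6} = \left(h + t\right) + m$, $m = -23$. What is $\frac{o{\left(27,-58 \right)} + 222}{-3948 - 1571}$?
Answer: $- \frac{546}{5519} \approx -0.098931$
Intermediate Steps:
$o{\left(h,t \right)} = 138 - 6 h - 6 t$ ($o{\left(h,t \right)} = - 6 \left(\left(h + t\right) - 23\right) = - 6 \left(-23 + h + t\right) = 138 - 6 h - 6 t$)
$\frac{o{\left(27,-58 \right)} + 222}{-3948 - 1571} = \frac{\left(138 - 162 - -348\right) + 222}{-3948 - 1571} = \frac{\left(138 - 162 + 348\right) + 222}{-5519} = \left(324 + 222\right) \left(- \frac{1}{5519}\right) = 546 \left(- \frac{1}{5519}\right) = - \frac{546}{5519}$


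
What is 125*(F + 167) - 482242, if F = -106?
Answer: -474617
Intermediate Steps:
125*(F + 167) - 482242 = 125*(-106 + 167) - 482242 = 125*61 - 482242 = 7625 - 482242 = -474617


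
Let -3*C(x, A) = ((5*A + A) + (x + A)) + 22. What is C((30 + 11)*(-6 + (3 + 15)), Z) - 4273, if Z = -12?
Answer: -13249/3 ≈ -4416.3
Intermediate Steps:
C(x, A) = -22/3 - 7*A/3 - x/3 (C(x, A) = -(((5*A + A) + (x + A)) + 22)/3 = -((6*A + (A + x)) + 22)/3 = -((x + 7*A) + 22)/3 = -(22 + x + 7*A)/3 = -22/3 - 7*A/3 - x/3)
C((30 + 11)*(-6 + (3 + 15)), Z) - 4273 = (-22/3 - 7/3*(-12) - (30 + 11)*(-6 + (3 + 15))/3) - 4273 = (-22/3 + 28 - 41*(-6 + 18)/3) - 4273 = (-22/3 + 28 - 41*12/3) - 4273 = (-22/3 + 28 - 1/3*492) - 4273 = (-22/3 + 28 - 164) - 4273 = -430/3 - 4273 = -13249/3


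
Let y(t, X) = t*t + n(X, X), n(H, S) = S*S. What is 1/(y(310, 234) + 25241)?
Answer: 1/176097 ≈ 5.6787e-6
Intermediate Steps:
n(H, S) = S²
y(t, X) = X² + t² (y(t, X) = t*t + X² = t² + X² = X² + t²)
1/(y(310, 234) + 25241) = 1/((234² + 310²) + 25241) = 1/((54756 + 96100) + 25241) = 1/(150856 + 25241) = 1/176097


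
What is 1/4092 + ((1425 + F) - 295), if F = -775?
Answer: 1452661/4092 ≈ 355.00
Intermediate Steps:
1/4092 + ((1425 + F) - 295) = 1/4092 + ((1425 - 775) - 295) = 1/4092 + (650 - 295) = 1/4092 + 355 = 1452661/4092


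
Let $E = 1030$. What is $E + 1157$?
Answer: $2187$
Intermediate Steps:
$E + 1157 = 1030 + 1157 = 2187$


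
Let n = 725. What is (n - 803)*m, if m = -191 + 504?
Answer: -24414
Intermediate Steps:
m = 313
(n - 803)*m = (725 - 803)*313 = -78*313 = -24414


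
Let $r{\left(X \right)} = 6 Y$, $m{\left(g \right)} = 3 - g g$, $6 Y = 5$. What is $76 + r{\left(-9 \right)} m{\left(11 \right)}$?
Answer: $-514$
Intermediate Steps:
$Y = \frac{5}{6}$ ($Y = \frac{1}{6} \cdot 5 = \frac{5}{6} \approx 0.83333$)
$m{\left(g \right)} = 3 - g^{2}$
$r{\left(X \right)} = 5$ ($r{\left(X \right)} = 6 \cdot \frac{5}{6} = 5$)
$76 + r{\left(-9 \right)} m{\left(11 \right)} = 76 + 5 \left(3 - 11^{2}\right) = 76 + 5 \left(3 - 121\right) = 76 + 5 \left(-118\right) = 76 - 590 = -514$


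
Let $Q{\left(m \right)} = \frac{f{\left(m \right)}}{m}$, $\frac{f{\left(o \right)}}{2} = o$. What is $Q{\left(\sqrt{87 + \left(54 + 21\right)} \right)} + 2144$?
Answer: $2146$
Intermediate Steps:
$f{\left(o \right)} = 2 o$
$Q{\left(m \right)} = 2$ ($Q{\left(m \right)} = \frac{2 m}{m} = 2$)
$Q{\left(\sqrt{87 + \left(54 + 21\right)} \right)} + 2144 = 2 + 2144 = 2146$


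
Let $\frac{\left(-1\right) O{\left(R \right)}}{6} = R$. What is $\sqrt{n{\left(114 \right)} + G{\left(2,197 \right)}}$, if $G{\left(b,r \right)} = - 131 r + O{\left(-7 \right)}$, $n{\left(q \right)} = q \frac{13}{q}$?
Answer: $2 i \sqrt{6438} \approx 160.47 i$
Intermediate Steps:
$O{\left(R \right)} = - 6 R$
$n{\left(q \right)} = 13$
$G{\left(b,r \right)} = 42 - 131 r$ ($G{\left(b,r \right)} = - 131 r - -42 = - 131 r + 42 = 42 - 131 r$)
$\sqrt{n{\left(114 \right)} + G{\left(2,197 \right)}} = \sqrt{13 + \left(42 - 25807\right)} = \sqrt{13 - 25765} = \sqrt{-25752} = 2 i \sqrt{6438}$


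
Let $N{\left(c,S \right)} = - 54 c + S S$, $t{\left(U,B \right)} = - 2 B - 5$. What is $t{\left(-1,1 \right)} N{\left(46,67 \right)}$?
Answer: $-14035$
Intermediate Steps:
$t{\left(U,B \right)} = -5 - 2 B$
$N{\left(c,S \right)} = S^{2} - 54 c$ ($N{\left(c,S \right)} = - 54 c + S^{2} = S^{2} - 54 c$)
$t{\left(-1,1 \right)} N{\left(46,67 \right)} = \left(-5 - 2\right) \left(67^{2} - 2484\right) = \left(-5 - 2\right) \left(4489 - 2484\right) = \left(-7\right) 2005 = -14035$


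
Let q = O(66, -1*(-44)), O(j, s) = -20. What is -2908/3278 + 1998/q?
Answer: -1651901/16390 ≈ -100.79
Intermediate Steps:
q = -20
-2908/3278 + 1998/q = -2908/3278 + 1998/(-20) = -2908*1/3278 + 1998*(-1/20) = -1454/1639 - 999/10 = -1651901/16390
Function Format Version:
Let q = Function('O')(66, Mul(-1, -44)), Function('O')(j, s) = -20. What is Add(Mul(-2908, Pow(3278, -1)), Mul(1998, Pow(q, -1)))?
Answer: Rational(-1651901, 16390) ≈ -100.79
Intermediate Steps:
q = -20
Add(Mul(-2908, Pow(3278, -1)), Mul(1998, Pow(q, -1))) = Add(Mul(-2908, Pow(3278, -1)), Mul(1998, Pow(-20, -1))) = Add(Mul(-2908, Rational(1, 3278)), Mul(1998, Rational(-1, 20))) = Add(Rational(-1454, 1639), Rational(-999, 10)) = Rational(-1651901, 16390)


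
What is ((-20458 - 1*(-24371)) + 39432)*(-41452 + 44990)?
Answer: 153354610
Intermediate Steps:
((-20458 - 1*(-24371)) + 39432)*(-41452 + 44990) = ((-20458 + 24371) + 39432)*3538 = (3913 + 39432)*3538 = 43345*3538 = 153354610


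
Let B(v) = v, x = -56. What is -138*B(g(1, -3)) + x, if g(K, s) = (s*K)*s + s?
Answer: -884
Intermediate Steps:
g(K, s) = s + K*s² (g(K, s) = (K*s)*s + s = K*s² + s = s + K*s²)
-138*B(g(1, -3)) + x = -(-414)*(1 + 1*(-3)) - 56 = -(-414)*(1 - 3) - 56 = -(-414)*(-2) - 56 = -138*6 - 56 = -828 - 56 = -884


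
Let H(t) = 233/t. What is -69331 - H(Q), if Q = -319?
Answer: -22116356/319 ≈ -69330.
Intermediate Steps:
-69331 - H(Q) = -69331 - 233/(-319) = -69331 - 233*(-1)/319 = -69331 - 1*(-233/319) = -69331 + 233/319 = -22116356/319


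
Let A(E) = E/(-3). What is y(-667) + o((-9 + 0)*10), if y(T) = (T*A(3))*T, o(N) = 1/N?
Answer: -40040011/90 ≈ -4.4489e+5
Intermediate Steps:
A(E) = -E/3 (A(E) = E*(-⅓) = -E/3)
y(T) = -T² (y(T) = (T*(-⅓*3))*T = (T*(-1))*T = (-T)*T = -T²)
y(-667) + o((-9 + 0)*10) = -1*(-667)² + 1/((-9 + 0)*10) = -1*444889 + 1/(-9*10) = -444889 + 1/(-90) = -444889 - 1/90 = -40040011/90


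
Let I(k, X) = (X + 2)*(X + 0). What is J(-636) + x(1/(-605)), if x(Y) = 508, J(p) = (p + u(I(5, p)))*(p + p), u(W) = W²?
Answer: -206813962982372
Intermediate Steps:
I(k, X) = X*(2 + X) (I(k, X) = (2 + X)*X = X*(2 + X))
J(p) = 2*p*(p + p²*(2 + p)²) (J(p) = (p + (p*(2 + p))²)*(p + p) = (p + p²*(2 + p)²)*(2*p) = 2*p*(p + p²*(2 + p)²))
J(-636) + x(1/(-605)) = 2*(-636)²*(1 - 636*(2 - 636)²) + 508 = 2*404496*(1 - 636*(-634)²) + 508 = 2*404496*(1 - 636*401956) + 508 = 2*404496*(1 - 255644016) + 508 = 2*404496*(-255644015) + 508 = -206813962982880 + 508 = -206813962982372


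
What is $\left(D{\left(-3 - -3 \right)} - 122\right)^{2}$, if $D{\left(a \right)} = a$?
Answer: $14884$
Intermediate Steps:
$\left(D{\left(-3 - -3 \right)} - 122\right)^{2} = \left(\left(-3 - -3\right) - 122\right)^{2} = \left(\left(-3 + 3\right) - 122\right)^{2} = \left(0 - 122\right)^{2} = \left(-122\right)^{2} = 14884$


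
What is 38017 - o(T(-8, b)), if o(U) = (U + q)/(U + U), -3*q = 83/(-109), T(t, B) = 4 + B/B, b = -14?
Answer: 62156936/1635 ≈ 38017.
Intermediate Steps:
T(t, B) = 5 (T(t, B) = 4 + 1 = 5)
q = 83/327 (q = -83/(3*(-109)) = -83*(-1)/(3*109) = -1/3*(-83/109) = 83/327 ≈ 0.25382)
o(U) = (83/327 + U)/(2*U) (o(U) = (U + 83/327)/(U + U) = (83/327 + U)/((2*U)) = (83/327 + U)*(1/(2*U)) = (83/327 + U)/(2*U))
38017 - o(T(-8, b)) = 38017 - (83 + 327*5)/(654*5) = 38017 - (83 + 1635)/(654*5) = 38017 - 1718/(654*5) = 38017 - 1*859/1635 = 38017 - 859/1635 = 62156936/1635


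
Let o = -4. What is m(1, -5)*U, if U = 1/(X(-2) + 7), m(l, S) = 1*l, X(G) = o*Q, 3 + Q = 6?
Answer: -⅕ ≈ -0.20000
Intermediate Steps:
Q = 3 (Q = -3 + 6 = 3)
X(G) = -12 (X(G) = -4*3 = -12)
m(l, S) = l
U = -⅕ (U = 1/(-12 + 7) = 1/(-5) = -⅕ ≈ -0.20000)
m(1, -5)*U = 1*(-⅕) = -⅕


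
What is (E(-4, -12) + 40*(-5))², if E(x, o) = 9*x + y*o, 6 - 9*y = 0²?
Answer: 59536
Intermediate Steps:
y = ⅔ (y = ⅔ - ⅑*0² = ⅔ - ⅑*0 = ⅔ + 0 = ⅔ ≈ 0.66667)
E(x, o) = 9*x + 2*o/3
(E(-4, -12) + 40*(-5))² = ((9*(-4) + (⅔)*(-12)) + 40*(-5))² = ((-36 - 8) - 200)² = (-44 - 200)² = (-244)² = 59536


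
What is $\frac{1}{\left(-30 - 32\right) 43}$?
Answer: $- \frac{1}{2666} \approx -0.00037509$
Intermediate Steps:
$\frac{1}{\left(-30 - 32\right) 43} = \frac{1}{\left(-62\right) 43} = \frac{1}{-2666} = - \frac{1}{2666}$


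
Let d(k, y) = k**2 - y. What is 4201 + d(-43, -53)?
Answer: 6103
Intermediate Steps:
4201 + d(-43, -53) = 4201 + ((-43)**2 - 1*(-53)) = 4201 + (1849 + 53) = 4201 + 1902 = 6103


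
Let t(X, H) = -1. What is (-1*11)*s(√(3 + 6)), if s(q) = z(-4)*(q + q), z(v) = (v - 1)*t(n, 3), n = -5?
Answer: -330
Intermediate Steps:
z(v) = 1 - v (z(v) = (v - 1)*(-1) = (-1 + v)*(-1) = 1 - v)
s(q) = 10*q (s(q) = (1 - 1*(-4))*(q + q) = (1 + 4)*(2*q) = 5*(2*q) = 10*q)
(-1*11)*s(√(3 + 6)) = (-1*11)*(10*√(3 + 6)) = -110*√9 = -110*3 = -11*30 = -330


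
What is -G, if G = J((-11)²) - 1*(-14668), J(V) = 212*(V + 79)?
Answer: -57068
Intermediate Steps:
J(V) = 16748 + 212*V (J(V) = 212*(79 + V) = 16748 + 212*V)
G = 57068 (G = (16748 + 212*(-11)²) - 1*(-14668) = (16748 + 212*121) + 14668 = (16748 + 25652) + 14668 = 42400 + 14668 = 57068)
-G = -1*57068 = -57068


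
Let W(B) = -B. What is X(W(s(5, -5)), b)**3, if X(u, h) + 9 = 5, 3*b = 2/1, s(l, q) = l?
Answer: -64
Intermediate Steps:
b = 2/3 (b = (2/1)/3 = (2*1)/3 = (1/3)*2 = 2/3 ≈ 0.66667)
X(u, h) = -4 (X(u, h) = -9 + 5 = -4)
X(W(s(5, -5)), b)**3 = (-4)**3 = -64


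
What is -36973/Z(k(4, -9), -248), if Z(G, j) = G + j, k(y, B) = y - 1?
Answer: 36973/245 ≈ 150.91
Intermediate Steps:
k(y, B) = -1 + y
-36973/Z(k(4, -9), -248) = -36973/((-1 + 4) - 248) = -36973/(3 - 248) = -36973/(-245) = -36973*(-1/245) = 36973/245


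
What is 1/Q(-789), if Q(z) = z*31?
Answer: -1/24459 ≈ -4.0885e-5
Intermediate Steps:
Q(z) = 31*z
1/Q(-789) = 1/(31*(-789)) = 1/(-24459) = -1/24459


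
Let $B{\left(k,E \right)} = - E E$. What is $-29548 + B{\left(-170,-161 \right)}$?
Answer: $-55469$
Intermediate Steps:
$B{\left(k,E \right)} = - E^{2}$
$-29548 + B{\left(-170,-161 \right)} = -29548 - \left(-161\right)^{2} = -29548 - 25921 = -55469$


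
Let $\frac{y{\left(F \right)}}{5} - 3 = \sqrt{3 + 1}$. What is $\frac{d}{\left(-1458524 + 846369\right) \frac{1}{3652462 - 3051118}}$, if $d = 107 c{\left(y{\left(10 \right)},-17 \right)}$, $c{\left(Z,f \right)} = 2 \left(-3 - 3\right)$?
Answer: $\frac{772125696}{612155} \approx 1261.3$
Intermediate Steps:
$y{\left(F \right)} = 25$ ($y{\left(F \right)} = 15 + 5 \sqrt{3 + 1} = 15 + 5 \sqrt{4} = 15 + 5 \cdot 2 = 15 + 10 = 25$)
$c{\left(Z,f \right)} = -12$ ($c{\left(Z,f \right)} = 2 \left(-6\right) = -12$)
$d = -1284$ ($d = 107 \left(-12\right) = -1284$)
$\frac{d}{\left(-1458524 + 846369\right) \frac{1}{3652462 - 3051118}} = - \frac{1284}{\left(-1458524 + 846369\right) \frac{1}{3652462 - 3051118}} = - \frac{1284}{\left(-612155\right) \frac{1}{601344}} = - \frac{1284}{- \frac{612155}{601344}} = \left(-1284\right) \left(- \frac{601344}{612155}\right) = \frac{772125696}{612155}$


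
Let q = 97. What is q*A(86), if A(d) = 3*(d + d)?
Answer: 50052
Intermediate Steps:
A(d) = 6*d (A(d) = 3*(2*d) = 6*d)
q*A(86) = 97*(6*86) = 97*516 = 50052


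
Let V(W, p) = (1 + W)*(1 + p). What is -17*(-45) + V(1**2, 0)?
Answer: 767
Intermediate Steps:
-17*(-45) + V(1**2, 0) = -17*(-45) + (1 + 1**2 + 0 + 1**2*0) = 765 + (1 + 1 + 0 + 1*0) = 765 + (1 + 1 + 0 + 0) = 765 + 2 = 767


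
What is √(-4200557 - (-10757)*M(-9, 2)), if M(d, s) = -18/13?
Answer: I*√712411271/13 ≈ 2053.2*I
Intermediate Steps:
M(d, s) = -18/13 (M(d, s) = -18*1/13 = -18/13)
√(-4200557 - (-10757)*M(-9, 2)) = √(-4200557 - (-10757)*(-18)/13) = √(-4200557 - 10757*18/13) = √(-4200557 - 193626/13) = √(-54800867/13) = I*√712411271/13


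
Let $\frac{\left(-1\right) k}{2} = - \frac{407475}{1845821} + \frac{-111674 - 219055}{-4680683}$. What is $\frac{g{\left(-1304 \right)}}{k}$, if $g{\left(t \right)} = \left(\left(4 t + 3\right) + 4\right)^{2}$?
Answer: $\frac{33489563496937328569}{370512791976} \approx 9.0387 \cdot 10^{7}$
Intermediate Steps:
$g{\left(t \right)} = \left(7 + 4 t\right)^{2}$ ($g{\left(t \right)} = \left(\left(3 + 4 t\right) + 4\right)^{2} = \left(7 + 4 t\right)^{2}$)
$k = \frac{370512791976}{1234243282249}$ ($k = - 2 \left(- \frac{407475}{1845821} + \frac{-111674 - 219055}{-4680683}\right) = - 2 \left(\left(-407475\right) \frac{1}{1845821} - - \frac{47247}{668669}\right) = - 2 \left(- \frac{407475}{1845821} + \frac{47247}{668669}\right) = \left(-2\right) \left(- \frac{185256395988}{1234243282249}\right) = \frac{370512791976}{1234243282249} \approx 0.30019$)
$\frac{g{\left(-1304 \right)}}{k} = \frac{\left(7 + 4 \left(-1304\right)\right)^{2}}{\frac{370512791976}{1234243282249}} = \left(7 - 5216\right)^{2} \cdot \frac{1234243282249}{370512791976} = \left(-5209\right)^{2} \cdot \frac{1234243282249}{370512791976} = 27133681 \cdot \frac{1234243282249}{370512791976} = \frac{33489563496937328569}{370512791976}$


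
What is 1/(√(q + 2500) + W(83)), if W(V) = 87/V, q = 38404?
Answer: -7221/281780087 + 13778*√10226/281780087 ≈ 0.0049189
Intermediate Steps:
1/(√(q + 2500) + W(83)) = 1/(√(38404 + 2500) + 87/83) = 1/(√40904 + 87*(1/83)) = 1/(2*√10226 + 87/83) = 1/(87/83 + 2*√10226)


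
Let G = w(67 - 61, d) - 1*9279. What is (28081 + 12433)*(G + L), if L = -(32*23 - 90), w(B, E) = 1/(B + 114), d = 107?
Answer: -24126066743/60 ≈ -4.0210e+8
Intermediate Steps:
w(B, E) = 1/(114 + B)
G = -1113479/120 (G = 1/(114 + (67 - 61)) - 1*9279 = 1/(114 + 6) - 9279 = 1/120 - 9279 = -1113479/120 ≈ -9279.0)
L = -646 (L = -(736 - 90) = -1*646 = -646)
(28081 + 12433)*(G + L) = (28081 + 12433)*(-1113479/120 - 646) = 40514*(-1190999/120) = -24126066743/60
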